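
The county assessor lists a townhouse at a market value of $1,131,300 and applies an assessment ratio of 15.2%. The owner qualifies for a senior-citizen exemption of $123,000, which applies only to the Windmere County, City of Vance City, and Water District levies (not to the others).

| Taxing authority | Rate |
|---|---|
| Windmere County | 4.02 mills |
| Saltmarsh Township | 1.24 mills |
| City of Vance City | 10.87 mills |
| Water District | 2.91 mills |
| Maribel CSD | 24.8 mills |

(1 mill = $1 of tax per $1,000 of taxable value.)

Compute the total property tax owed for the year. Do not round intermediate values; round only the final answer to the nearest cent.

$5,349.22

Assessed value = $1,131,300 × 0.152 = $171,957.6
Windmere County: ($171,957.6 − $123,000) × 0.00402 = $48,957.6 × 0.00402 = $196.809552
Saltmarsh Township: $171,957.6 × 0.00124 = $213.227424
City of Vance City: ($171,957.6 − $123,000) × 0.01087 = $48,957.6 × 0.01087 = $532.169112
Water District: ($171,957.6 − $123,000) × 0.00291 = $48,957.6 × 0.00291 = $142.466616
Maribel CSD: $171,957.6 × 0.0248 = $4,264.54848
Total = $5,349.221184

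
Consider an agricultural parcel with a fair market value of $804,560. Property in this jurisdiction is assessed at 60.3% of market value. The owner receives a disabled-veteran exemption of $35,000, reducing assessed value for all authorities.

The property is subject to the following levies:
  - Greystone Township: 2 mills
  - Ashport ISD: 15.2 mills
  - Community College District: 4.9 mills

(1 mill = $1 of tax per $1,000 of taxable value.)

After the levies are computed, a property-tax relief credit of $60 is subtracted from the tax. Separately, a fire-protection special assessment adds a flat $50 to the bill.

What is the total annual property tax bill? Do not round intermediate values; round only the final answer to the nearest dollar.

$9,938

Assessed value = $804,560 × 0.603 = $485,149.68
Taxable value = $485,149.68 − $35,000 = $450,149.68
Greystone Township: $450,149.68 × 0.002 = $900.29936
Ashport ISD: $450,149.68 × 0.0152 = $6,842.275136
Community College District: $450,149.68 × 0.0049 = $2,205.733432
Levies subtotal = $9,948.307928
After credit = $9,948.307928 − $60 = $9,888.307928
Total = $9,888.307928 + $50 = $9,938.307928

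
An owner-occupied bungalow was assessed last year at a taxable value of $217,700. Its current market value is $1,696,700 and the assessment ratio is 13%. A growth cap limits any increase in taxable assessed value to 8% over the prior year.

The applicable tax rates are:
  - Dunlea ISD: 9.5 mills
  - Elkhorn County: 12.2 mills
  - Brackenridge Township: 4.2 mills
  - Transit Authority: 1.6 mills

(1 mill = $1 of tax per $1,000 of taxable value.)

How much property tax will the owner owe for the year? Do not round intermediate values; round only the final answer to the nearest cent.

Uncapped assessed value = $1,696,700 × 0.13 = $220,571
Cap limit = $217,700 × 1.08 = $235,116
Taxable assessed value = min($220,571, $235,116) = $220,571 (cap does not bind)
Dunlea ISD: $220,571 × 0.0095 = $2,095.4245
Elkhorn County: $220,571 × 0.0122 = $2,690.9662
Brackenridge Township: $220,571 × 0.0042 = $926.3982
Transit Authority: $220,571 × 0.0016 = $352.9136
Total = $6,065.7025

$6,065.70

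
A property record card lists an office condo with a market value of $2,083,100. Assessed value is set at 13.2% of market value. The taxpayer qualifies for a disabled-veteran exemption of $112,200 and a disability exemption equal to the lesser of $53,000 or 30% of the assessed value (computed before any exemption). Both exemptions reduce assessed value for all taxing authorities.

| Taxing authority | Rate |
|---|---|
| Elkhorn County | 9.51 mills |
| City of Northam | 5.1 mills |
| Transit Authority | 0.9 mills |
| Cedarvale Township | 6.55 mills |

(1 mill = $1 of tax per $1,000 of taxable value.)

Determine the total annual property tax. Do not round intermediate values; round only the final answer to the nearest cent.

$2,421.51

Assessed value = $2,083,100 × 0.132 = $274,969.2
Disability exemption = min($53,000, 30% × $274,969.2) = min($53,000, $82,490.76) = $53,000 (dollar cap binds)
Taxable value = $274,969.2 − $112,200 − $53,000 = $109,769.2
Elkhorn County: $109,769.2 × 0.00951 = $1,043.905092
City of Northam: $109,769.2 × 0.0051 = $559.82292
Transit Authority: $109,769.2 × 0.0009 = $98.79228
Cedarvale Township: $109,769.2 × 0.00655 = $718.98826
Total = $2,421.508552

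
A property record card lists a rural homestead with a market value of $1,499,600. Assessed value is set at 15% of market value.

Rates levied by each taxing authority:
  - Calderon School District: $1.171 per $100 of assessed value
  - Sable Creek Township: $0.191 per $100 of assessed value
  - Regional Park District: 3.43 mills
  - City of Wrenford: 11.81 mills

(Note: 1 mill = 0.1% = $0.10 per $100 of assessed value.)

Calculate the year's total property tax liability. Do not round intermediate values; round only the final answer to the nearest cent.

Assessed value = $1,499,600 × 0.15 = $224,940
Calderon School District: $224,940 × 0.01171 = $2,634.0474
Sable Creek Township: $224,940 × 0.00191 = $429.6354
Regional Park District: $224,940 × 0.00343 = $771.5442
City of Wrenford: $224,940 × 0.01181 = $2,656.5414
Total = $6,491.7684

$6,491.77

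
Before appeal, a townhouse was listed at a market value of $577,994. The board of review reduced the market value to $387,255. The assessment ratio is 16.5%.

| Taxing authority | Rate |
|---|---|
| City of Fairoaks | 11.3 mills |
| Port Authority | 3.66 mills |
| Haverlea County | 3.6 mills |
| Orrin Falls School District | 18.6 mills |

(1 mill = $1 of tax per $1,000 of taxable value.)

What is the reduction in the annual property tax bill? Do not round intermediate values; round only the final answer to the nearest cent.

$1,169.50

Old assessed value = $577,994 × 0.165 = $95,369.01
New assessed value = $387,255 × 0.165 = $63,897.075
Combined rate = 0.0113 + 0.00366 + 0.0036 + 0.0186 = 0.03716
Old tax = $95,369.01 × 0.03716 = $3,543.9124116
New tax = $63,897.075 × 0.03716 = $2,374.415307
Reduction = $3,543.9124116 − $2,374.415307 = $1,169.4971046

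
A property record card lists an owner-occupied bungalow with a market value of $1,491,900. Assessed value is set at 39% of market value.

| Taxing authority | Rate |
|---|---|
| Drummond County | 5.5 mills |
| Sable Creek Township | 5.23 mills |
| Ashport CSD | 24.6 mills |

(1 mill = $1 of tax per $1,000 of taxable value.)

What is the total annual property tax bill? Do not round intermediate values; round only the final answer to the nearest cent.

$20,556.44

Assessed value = $1,491,900 × 0.39 = $581,841
Drummond County: $581,841 × 0.0055 = $3,200.1255
Sable Creek Township: $581,841 × 0.00523 = $3,043.02843
Ashport CSD: $581,841 × 0.0246 = $14,313.2886
Total = $3,200.1255 + $3,043.02843 + $14,313.2886 = $20,556.44253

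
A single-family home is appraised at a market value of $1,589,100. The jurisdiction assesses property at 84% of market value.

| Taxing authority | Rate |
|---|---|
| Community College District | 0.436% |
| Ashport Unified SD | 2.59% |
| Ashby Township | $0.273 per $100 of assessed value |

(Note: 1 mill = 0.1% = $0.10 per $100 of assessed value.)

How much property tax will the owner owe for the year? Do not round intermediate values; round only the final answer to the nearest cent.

Assessed value = $1,589,100 × 0.84 = $1,334,844
Community College District: $1,334,844 × 0.00436 = $5,819.91984
Ashport Unified SD: $1,334,844 × 0.0259 = $34,572.4596
Ashby Township: $1,334,844 × 0.00273 = $3,644.12412
Total = $44,036.50356

$44,036.50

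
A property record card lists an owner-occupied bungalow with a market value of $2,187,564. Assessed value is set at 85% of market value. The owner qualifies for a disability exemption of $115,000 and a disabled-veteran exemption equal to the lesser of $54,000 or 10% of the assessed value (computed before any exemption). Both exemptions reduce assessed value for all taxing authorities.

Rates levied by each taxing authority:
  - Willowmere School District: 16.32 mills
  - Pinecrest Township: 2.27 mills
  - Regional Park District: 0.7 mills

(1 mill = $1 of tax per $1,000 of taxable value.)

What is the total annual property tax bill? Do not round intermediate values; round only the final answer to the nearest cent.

$32,608.38

Assessed value = $2,187,564 × 0.85 = $1,859,429.4
Disabled-veteran exemption = min($54,000, 10% × $1,859,429.4) = min($54,000, $185,942.94) = $54,000 (dollar cap binds)
Taxable value = $1,859,429.4 − $115,000 − $54,000 = $1,690,429.4
Willowmere School District: $1,690,429.4 × 0.01632 = $27,587.807808
Pinecrest Township: $1,690,429.4 × 0.00227 = $3,837.274738
Regional Park District: $1,690,429.4 × 0.0007 = $1,183.30058
Total = $32,608.383126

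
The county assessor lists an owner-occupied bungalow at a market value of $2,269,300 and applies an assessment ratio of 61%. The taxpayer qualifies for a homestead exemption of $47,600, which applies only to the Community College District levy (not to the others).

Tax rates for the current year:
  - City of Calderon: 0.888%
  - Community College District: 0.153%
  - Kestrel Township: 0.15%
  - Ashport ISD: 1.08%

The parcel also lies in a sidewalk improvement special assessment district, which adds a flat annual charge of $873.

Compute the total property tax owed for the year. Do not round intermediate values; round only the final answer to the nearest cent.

$32,237.01

Assessed value = $2,269,300 × 0.61 = $1,384,273
City of Calderon: $1,384,273 × 0.00888 = $12,292.34424
Community College District: ($1,384,273 − $47,600) × 0.00153 = $1,336,673 × 0.00153 = $2,045.10969
Kestrel Township: $1,384,273 × 0.0015 = $2,076.4095
Ashport ISD: $1,384,273 × 0.0108 = $14,950.1484
Levies subtotal = $31,364.01183
Total = $31,364.01183 + $873 = $32,237.01183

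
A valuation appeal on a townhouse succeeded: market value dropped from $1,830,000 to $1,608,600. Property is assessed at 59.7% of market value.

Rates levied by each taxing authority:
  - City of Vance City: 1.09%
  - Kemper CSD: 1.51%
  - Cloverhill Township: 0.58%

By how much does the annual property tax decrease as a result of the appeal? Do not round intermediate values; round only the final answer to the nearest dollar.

$4,203

Old assessed value = $1,830,000 × 0.597 = $1,092,510
New assessed value = $1,608,600 × 0.597 = $960,334.2
Combined rate = 0.0109 + 0.0151 + 0.0058 = 0.0318
Old tax = $1,092,510 × 0.0318 = $34,741.818
New tax = $960,334.2 × 0.0318 = $30,538.62756
Reduction = $34,741.818 − $30,538.62756 = $4,203.19044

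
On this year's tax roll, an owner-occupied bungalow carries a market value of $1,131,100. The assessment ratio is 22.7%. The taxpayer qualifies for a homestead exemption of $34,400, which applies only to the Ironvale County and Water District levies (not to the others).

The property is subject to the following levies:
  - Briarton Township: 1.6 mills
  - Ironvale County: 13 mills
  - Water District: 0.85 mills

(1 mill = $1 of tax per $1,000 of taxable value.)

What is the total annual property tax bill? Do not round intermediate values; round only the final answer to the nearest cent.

$3,490.50

Assessed value = $1,131,100 × 0.227 = $256,759.7
Briarton Township: $256,759.7 × 0.0016 = $410.81552
Ironvale County: ($256,759.7 − $34,400) × 0.013 = $222,359.7 × 0.013 = $2,890.6761
Water District: ($256,759.7 − $34,400) × 0.00085 = $222,359.7 × 0.00085 = $189.005745
Total = $3,490.497365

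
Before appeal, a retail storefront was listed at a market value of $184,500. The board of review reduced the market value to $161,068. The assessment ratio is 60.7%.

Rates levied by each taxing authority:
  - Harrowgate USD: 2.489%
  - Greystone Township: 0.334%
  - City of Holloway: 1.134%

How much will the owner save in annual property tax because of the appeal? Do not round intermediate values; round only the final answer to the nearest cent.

$562.81

Old assessed value = $184,500 × 0.607 = $111,991.5
New assessed value = $161,068 × 0.607 = $97,768.276
Combined rate = 0.02489 + 0.00334 + 0.01134 = 0.03957
Old tax = $111,991.5 × 0.03957 = $4,431.503655
New tax = $97,768.276 × 0.03957 = $3,868.69068132
Reduction = $4,431.503655 − $3,868.69068132 = $562.81297368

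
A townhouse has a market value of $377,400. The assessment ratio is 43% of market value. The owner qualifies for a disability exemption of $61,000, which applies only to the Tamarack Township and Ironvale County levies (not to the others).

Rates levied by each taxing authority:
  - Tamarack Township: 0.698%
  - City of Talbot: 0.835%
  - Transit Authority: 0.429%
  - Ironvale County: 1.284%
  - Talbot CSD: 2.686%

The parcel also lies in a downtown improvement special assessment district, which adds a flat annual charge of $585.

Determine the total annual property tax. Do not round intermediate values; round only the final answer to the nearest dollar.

Assessed value = $377,400 × 0.43 = $162,282
Tamarack Township: ($162,282 − $61,000) × 0.00698 = $101,282 × 0.00698 = $706.94836
City of Talbot: $162,282 × 0.00835 = $1,355.0547
Transit Authority: $162,282 × 0.00429 = $696.18978
Ironvale County: ($162,282 − $61,000) × 0.01284 = $101,282 × 0.01284 = $1,300.46088
Talbot CSD: $162,282 × 0.02686 = $4,358.89452
Levies subtotal = $8,417.54824
Total = $8,417.54824 + $585 = $9,002.54824

$9,003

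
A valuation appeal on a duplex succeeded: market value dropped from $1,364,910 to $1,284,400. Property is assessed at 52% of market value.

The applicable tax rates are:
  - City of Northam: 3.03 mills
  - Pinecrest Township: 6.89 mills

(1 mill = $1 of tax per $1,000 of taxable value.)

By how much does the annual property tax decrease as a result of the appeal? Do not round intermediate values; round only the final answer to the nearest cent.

$415.30

Old assessed value = $1,364,910 × 0.52 = $709,753.2
New assessed value = $1,284,400 × 0.52 = $667,888
Combined rate = 0.00303 + 0.00689 = 0.00992
Old tax = $709,753.2 × 0.00992 = $7,040.751744
New tax = $667,888 × 0.00992 = $6,625.44896
Reduction = $7,040.751744 − $6,625.44896 = $415.302784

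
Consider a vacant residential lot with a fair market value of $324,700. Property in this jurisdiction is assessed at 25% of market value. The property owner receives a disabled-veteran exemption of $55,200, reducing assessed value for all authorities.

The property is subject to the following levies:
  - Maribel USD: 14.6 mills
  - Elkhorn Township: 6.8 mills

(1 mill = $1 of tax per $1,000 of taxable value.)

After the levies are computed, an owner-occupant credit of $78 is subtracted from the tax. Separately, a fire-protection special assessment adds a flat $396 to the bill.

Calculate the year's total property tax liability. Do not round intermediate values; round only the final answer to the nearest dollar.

$874

Assessed value = $324,700 × 0.25 = $81,175
Taxable value = $81,175 − $55,200 = $25,975
Maribel USD: $25,975 × 0.0146 = $379.235
Elkhorn Township: $25,975 × 0.0068 = $176.63
Levies subtotal = $555.865
After credit = $555.865 − $78 = $477.865
Total = $477.865 + $396 = $873.865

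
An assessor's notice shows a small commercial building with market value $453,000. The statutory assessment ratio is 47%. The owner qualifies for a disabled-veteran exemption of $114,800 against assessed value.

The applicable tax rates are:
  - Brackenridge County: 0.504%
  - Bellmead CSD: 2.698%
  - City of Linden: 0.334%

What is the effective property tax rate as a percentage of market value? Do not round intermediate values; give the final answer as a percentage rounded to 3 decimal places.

Assessed value = $453,000 × 0.47 = $212,910
Taxable value = $212,910 − $114,800 = $98,110
Brackenridge County: $98,110 × 0.00504 = $494.4744
Bellmead CSD: $98,110 × 0.02698 = $2,647.0078
City of Linden: $98,110 × 0.00334 = $327.6874
Total tax = $3,469.1696
Effective rate = $3,469.1696 ÷ $453,000 = 0.766% of market value

0.766%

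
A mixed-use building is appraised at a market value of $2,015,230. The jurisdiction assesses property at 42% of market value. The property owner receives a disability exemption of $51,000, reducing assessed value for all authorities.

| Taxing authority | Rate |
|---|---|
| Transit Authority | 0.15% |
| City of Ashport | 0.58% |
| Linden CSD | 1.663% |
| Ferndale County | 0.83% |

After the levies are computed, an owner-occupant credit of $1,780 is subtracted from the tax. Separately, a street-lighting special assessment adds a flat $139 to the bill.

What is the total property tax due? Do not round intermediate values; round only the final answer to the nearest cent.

$23,994.63

Assessed value = $2,015,230 × 0.42 = $846,396.6
Taxable value = $846,396.6 − $51,000 = $795,396.6
Transit Authority: $795,396.6 × 0.0015 = $1,193.0949
City of Ashport: $795,396.6 × 0.0058 = $4,613.30028
Linden CSD: $795,396.6 × 0.01663 = $13,227.445458
Ferndale County: $795,396.6 × 0.0083 = $6,601.79178
Levies subtotal = $25,635.632418
After credit = $25,635.632418 − $1,780 = $23,855.632418
Total = $23,855.632418 + $139 = $23,994.632418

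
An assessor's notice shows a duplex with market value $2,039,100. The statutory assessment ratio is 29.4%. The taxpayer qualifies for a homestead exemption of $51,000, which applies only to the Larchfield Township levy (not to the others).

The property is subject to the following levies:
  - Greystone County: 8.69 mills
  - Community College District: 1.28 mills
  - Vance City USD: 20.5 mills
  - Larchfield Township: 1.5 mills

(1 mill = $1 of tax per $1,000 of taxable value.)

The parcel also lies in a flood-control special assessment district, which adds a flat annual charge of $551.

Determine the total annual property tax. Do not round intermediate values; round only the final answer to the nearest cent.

Assessed value = $2,039,100 × 0.294 = $599,495.4
Greystone County: $599,495.4 × 0.00869 = $5,209.615026
Community College District: $599,495.4 × 0.00128 = $767.354112
Vance City USD: $599,495.4 × 0.0205 = $12,289.6557
Larchfield Township: ($599,495.4 − $51,000) × 0.0015 = $548,495.4 × 0.0015 = $822.7431
Levies subtotal = $19,089.367938
Total = $19,089.367938 + $551 = $19,640.367938

$19,640.37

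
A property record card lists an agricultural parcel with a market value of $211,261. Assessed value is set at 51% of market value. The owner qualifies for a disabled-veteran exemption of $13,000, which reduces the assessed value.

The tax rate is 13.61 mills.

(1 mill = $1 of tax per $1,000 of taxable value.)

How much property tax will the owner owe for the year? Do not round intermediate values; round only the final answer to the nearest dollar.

Assessed value = $211,261 × 0.51 = $107,743.11
Taxable value = $107,743.11 − $13,000 = $94,743.11
Tax = $94,743.11 × 0.01361 = $1,289.4537271

$1,289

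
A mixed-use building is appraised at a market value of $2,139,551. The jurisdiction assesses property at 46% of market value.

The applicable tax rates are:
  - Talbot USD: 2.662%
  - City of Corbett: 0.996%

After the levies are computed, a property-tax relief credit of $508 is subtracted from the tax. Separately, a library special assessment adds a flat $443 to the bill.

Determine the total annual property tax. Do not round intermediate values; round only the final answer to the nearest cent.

$35,936.80

Assessed value = $2,139,551 × 0.46 = $984,193.46
Talbot USD: $984,193.46 × 0.02662 = $26,199.2299052
City of Corbett: $984,193.46 × 0.00996 = $9,802.5668616
Levies subtotal = $36,001.7967668
After credit = $36,001.7967668 − $508 = $35,493.7967668
Total = $35,493.7967668 + $443 = $35,936.7967668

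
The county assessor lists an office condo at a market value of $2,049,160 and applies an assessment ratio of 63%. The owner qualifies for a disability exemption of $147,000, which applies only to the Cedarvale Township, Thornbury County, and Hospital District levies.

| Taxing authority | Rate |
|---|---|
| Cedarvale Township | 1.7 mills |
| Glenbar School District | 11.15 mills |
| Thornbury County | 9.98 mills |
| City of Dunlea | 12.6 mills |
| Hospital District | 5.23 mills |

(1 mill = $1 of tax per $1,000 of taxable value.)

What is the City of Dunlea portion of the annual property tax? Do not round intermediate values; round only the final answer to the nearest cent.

Assessed value = $2,049,160 × 0.63 = $1,290,970.8
City of Dunlea taxable value = $1,290,970.8 (exemption does not apply)
City of Dunlea levy = $1,290,970.8 × 0.0126 = $16,266.23208

$16,266.23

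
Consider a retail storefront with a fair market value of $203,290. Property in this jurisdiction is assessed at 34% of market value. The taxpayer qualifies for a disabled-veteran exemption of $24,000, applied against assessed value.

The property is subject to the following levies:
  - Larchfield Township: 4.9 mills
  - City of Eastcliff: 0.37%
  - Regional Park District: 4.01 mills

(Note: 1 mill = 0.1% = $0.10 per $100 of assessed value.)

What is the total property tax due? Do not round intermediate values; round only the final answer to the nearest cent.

Assessed value = $203,290 × 0.34 = $69,118.6
Taxable value = $69,118.6 − $24,000 = $45,118.6
Larchfield Township: $45,118.6 × 0.0049 = $221.08114
City of Eastcliff: $45,118.6 × 0.0037 = $166.93882
Regional Park District: $45,118.6 × 0.00401 = $180.925586
Total = $568.945546

$568.95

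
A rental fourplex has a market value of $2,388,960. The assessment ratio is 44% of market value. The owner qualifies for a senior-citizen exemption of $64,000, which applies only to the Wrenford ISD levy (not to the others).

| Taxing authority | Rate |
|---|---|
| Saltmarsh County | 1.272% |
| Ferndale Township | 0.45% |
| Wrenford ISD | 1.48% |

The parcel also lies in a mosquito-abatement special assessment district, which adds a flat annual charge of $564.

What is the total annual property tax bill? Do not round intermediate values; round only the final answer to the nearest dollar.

$33,274

Assessed value = $2,388,960 × 0.44 = $1,051,142.4
Saltmarsh County: $1,051,142.4 × 0.01272 = $13,370.531328
Ferndale Township: $1,051,142.4 × 0.0045 = $4,730.1408
Wrenford ISD: ($1,051,142.4 − $64,000) × 0.0148 = $987,142.4 × 0.0148 = $14,609.70752
Levies subtotal = $32,710.379648
Total = $32,710.379648 + $564 = $33,274.379648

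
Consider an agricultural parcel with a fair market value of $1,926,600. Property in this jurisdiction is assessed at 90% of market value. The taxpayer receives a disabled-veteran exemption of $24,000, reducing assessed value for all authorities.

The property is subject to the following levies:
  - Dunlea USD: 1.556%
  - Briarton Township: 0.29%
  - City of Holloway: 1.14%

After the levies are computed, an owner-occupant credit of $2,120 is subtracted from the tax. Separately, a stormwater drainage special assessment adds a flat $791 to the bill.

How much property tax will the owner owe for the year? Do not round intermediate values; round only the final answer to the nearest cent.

$49,729.81

Assessed value = $1,926,600 × 0.9 = $1,733,940
Taxable value = $1,733,940 − $24,000 = $1,709,940
Dunlea USD: $1,709,940 × 0.01556 = $26,606.6664
Briarton Township: $1,709,940 × 0.0029 = $4,958.826
City of Holloway: $1,709,940 × 0.0114 = $19,493.316
Levies subtotal = $51,058.8084
After credit = $51,058.8084 − $2,120 = $48,938.8084
Total = $48,938.8084 + $791 = $49,729.8084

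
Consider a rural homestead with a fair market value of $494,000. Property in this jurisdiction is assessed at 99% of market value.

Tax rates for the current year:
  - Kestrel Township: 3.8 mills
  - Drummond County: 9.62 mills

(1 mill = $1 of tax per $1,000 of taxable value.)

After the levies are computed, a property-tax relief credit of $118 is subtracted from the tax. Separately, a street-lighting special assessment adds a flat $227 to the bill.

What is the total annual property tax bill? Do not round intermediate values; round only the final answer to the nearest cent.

Assessed value = $494,000 × 0.99 = $489,060
Kestrel Township: $489,060 × 0.0038 = $1,858.428
Drummond County: $489,060 × 0.00962 = $4,704.7572
Levies subtotal = $6,563.1852
After credit = $6,563.1852 − $118 = $6,445.1852
Total = $6,445.1852 + $227 = $6,672.1852

$6,672.19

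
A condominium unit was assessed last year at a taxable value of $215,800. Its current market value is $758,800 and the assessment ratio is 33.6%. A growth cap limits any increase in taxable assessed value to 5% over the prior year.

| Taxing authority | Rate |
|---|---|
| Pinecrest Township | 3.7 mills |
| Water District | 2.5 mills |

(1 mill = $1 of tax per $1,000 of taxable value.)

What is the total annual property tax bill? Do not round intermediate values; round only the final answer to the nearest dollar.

$1,405

Uncapped assessed value = $758,800 × 0.336 = $254,956.8
Cap limit = $215,800 × 1.05 = $226,590
Taxable assessed value = min($254,956.8, $226,590) = $226,590 (cap binds)
Pinecrest Township: $226,590 × 0.0037 = $838.383
Water District: $226,590 × 0.0025 = $566.475
Total = $1,404.858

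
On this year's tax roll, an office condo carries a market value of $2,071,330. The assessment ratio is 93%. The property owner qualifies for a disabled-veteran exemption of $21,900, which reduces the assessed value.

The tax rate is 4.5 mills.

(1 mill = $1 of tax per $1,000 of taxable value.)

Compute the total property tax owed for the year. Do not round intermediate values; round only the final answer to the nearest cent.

$8,569.97

Assessed value = $2,071,330 × 0.93 = $1,926,336.9
Taxable value = $1,926,336.9 − $21,900 = $1,904,436.9
Tax = $1,904,436.9 × 0.0045 = $8,569.96605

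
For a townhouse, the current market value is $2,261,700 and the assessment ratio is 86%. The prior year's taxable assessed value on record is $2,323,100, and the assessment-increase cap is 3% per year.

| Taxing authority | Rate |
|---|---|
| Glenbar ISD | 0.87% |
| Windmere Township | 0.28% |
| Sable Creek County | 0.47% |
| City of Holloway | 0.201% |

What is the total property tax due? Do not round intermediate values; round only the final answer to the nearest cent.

$35,419.58

Uncapped assessed value = $2,261,700 × 0.86 = $1,945,062
Cap limit = $2,323,100 × 1.03 = $2,392,793
Taxable assessed value = min($1,945,062, $2,392,793) = $1,945,062 (cap does not bind)
Glenbar ISD: $1,945,062 × 0.0087 = $16,922.0394
Windmere Township: $1,945,062 × 0.0028 = $5,446.1736
Sable Creek County: $1,945,062 × 0.0047 = $9,141.7914
City of Holloway: $1,945,062 × 0.00201 = $3,909.57462
Total = $35,419.57902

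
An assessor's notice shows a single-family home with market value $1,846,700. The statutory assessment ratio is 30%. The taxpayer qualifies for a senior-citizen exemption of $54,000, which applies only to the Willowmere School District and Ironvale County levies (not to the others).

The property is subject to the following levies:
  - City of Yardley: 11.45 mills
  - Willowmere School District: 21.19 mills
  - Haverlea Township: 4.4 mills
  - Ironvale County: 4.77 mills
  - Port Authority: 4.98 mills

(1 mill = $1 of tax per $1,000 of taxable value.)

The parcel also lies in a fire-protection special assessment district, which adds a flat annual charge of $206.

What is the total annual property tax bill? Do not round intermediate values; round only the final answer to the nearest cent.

$24,726.29

Assessed value = $1,846,700 × 0.3 = $554,010
City of Yardley: $554,010 × 0.01145 = $6,343.4145
Willowmere School District: ($554,010 − $54,000) × 0.02119 = $500,010 × 0.02119 = $10,595.2119
Haverlea Township: $554,010 × 0.0044 = $2,437.644
Ironvale County: ($554,010 − $54,000) × 0.00477 = $500,010 × 0.00477 = $2,385.0477
Port Authority: $554,010 × 0.00498 = $2,758.9698
Levies subtotal = $24,520.2879
Total = $24,520.2879 + $206 = $24,726.2879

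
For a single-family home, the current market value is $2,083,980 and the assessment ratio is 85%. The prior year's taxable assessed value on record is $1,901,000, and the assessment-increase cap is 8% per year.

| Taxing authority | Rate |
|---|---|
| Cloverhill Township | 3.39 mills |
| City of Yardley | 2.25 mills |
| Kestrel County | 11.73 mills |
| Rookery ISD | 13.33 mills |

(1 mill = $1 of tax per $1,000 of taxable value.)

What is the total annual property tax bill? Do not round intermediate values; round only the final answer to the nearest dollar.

$54,381

Uncapped assessed value = $2,083,980 × 0.85 = $1,771,383
Cap limit = $1,901,000 × 1.08 = $2,053,080
Taxable assessed value = min($1,771,383, $2,053,080) = $1,771,383 (cap does not bind)
Cloverhill Township: $1,771,383 × 0.00339 = $6,004.98837
City of Yardley: $1,771,383 × 0.00225 = $3,985.61175
Kestrel County: $1,771,383 × 0.01173 = $20,778.32259
Rookery ISD: $1,771,383 × 0.01333 = $23,612.53539
Total = $54,381.4581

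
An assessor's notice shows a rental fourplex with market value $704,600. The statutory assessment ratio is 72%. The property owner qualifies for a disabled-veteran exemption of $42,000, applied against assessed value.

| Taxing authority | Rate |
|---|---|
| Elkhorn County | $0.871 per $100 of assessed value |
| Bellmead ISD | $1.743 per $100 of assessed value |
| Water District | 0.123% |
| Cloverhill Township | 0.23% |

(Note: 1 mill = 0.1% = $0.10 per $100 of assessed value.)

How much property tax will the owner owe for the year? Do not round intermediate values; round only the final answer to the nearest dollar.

Assessed value = $704,600 × 0.72 = $507,312
Taxable value = $507,312 − $42,000 = $465,312
Elkhorn County: $465,312 × 0.00871 = $4,052.86752
Bellmead ISD: $465,312 × 0.01743 = $8,110.38816
Water District: $465,312 × 0.00123 = $572.33376
Cloverhill Township: $465,312 × 0.0023 = $1,070.2176
Total = $13,805.80704

$13,806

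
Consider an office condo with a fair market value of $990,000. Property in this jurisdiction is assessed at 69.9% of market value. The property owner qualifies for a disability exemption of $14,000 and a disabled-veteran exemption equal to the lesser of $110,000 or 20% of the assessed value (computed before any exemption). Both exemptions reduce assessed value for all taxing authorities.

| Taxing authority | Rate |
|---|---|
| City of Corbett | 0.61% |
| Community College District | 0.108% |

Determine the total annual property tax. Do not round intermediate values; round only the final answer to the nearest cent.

Assessed value = $990,000 × 0.699 = $692,010
Disabled-veteran exemption = min($110,000, 20% × $692,010) = min($110,000, $138,402) = $110,000 (dollar cap binds)
Taxable value = $692,010 − $14,000 − $110,000 = $568,010
City of Corbett: $568,010 × 0.0061 = $3,464.861
Community College District: $568,010 × 0.00108 = $613.4508
Total = $4,078.3118

$4,078.31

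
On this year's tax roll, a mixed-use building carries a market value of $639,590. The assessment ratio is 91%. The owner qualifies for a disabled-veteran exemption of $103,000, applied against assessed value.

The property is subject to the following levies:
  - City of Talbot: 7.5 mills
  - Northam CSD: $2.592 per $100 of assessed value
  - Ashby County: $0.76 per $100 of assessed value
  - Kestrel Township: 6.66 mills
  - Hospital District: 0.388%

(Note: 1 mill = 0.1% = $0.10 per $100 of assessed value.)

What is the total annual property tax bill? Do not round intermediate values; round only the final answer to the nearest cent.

Assessed value = $639,590 × 0.91 = $582,026.9
Taxable value = $582,026.9 − $103,000 = $479,026.9
City of Talbot: $479,026.9 × 0.0075 = $3,592.70175
Northam CSD: $479,026.9 × 0.02592 = $12,416.377248
Ashby County: $479,026.9 × 0.0076 = $3,640.60444
Kestrel Township: $479,026.9 × 0.00666 = $3,190.319154
Hospital District: $479,026.9 × 0.00388 = $1,858.624372
Total = $24,698.626964

$24,698.63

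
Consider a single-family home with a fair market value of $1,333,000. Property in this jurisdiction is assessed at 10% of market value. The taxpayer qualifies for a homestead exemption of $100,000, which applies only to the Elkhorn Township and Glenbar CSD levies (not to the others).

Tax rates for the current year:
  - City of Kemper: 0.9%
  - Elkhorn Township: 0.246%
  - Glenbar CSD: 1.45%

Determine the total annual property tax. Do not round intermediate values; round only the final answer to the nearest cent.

$1,764.47

Assessed value = $1,333,000 × 0.1 = $133,300
City of Kemper: $133,300 × 0.009 = $1,199.7
Elkhorn Township: ($133,300 − $100,000) × 0.00246 = $33,300 × 0.00246 = $81.918
Glenbar CSD: ($133,300 − $100,000) × 0.0145 = $33,300 × 0.0145 = $482.85
Total = $1,764.468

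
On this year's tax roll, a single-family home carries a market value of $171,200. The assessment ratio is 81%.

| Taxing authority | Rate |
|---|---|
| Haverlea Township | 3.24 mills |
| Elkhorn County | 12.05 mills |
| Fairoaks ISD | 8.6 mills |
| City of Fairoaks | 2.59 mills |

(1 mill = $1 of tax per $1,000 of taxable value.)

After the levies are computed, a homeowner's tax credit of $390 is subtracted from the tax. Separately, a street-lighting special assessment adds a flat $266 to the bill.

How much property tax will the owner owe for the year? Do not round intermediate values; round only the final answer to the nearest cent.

$3,548.03

Assessed value = $171,200 × 0.81 = $138,672
Haverlea Township: $138,672 × 0.00324 = $449.29728
Elkhorn County: $138,672 × 0.01205 = $1,670.9976
Fairoaks ISD: $138,672 × 0.0086 = $1,192.5792
City of Fairoaks: $138,672 × 0.00259 = $359.16048
Levies subtotal = $3,672.03456
After credit = $3,672.03456 − $390 = $3,282.03456
Total = $3,282.03456 + $266 = $3,548.03456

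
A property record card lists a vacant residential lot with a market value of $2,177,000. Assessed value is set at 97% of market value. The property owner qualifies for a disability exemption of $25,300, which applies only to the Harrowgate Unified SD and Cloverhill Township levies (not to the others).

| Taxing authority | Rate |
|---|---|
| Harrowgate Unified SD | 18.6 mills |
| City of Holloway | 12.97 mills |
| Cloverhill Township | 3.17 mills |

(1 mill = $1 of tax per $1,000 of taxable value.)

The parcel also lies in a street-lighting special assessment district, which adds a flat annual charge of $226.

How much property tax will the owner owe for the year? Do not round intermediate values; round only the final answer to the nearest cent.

$73,035.33

Assessed value = $2,177,000 × 0.97 = $2,111,690
Harrowgate Unified SD: ($2,111,690 − $25,300) × 0.0186 = $2,086,390 × 0.0186 = $38,806.854
City of Holloway: $2,111,690 × 0.01297 = $27,388.6193
Cloverhill Township: ($2,111,690 − $25,300) × 0.00317 = $2,086,390 × 0.00317 = $6,613.8563
Levies subtotal = $72,809.3296
Total = $72,809.3296 + $226 = $73,035.3296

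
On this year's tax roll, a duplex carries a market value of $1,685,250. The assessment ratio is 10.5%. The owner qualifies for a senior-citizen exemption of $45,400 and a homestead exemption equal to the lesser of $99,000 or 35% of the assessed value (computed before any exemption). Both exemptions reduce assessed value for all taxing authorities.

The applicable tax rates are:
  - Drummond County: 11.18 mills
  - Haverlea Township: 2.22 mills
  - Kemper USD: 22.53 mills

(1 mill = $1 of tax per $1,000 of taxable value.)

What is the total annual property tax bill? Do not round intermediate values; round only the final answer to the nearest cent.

Assessed value = $1,685,250 × 0.105 = $176,951.25
Homestead exemption = min($99,000, 35% × $176,951.25) = min($99,000, $61,932.9375) = $61,932.9375 (percentage binds)
Taxable value = $176,951.25 − $45,400 − $61,932.9375 = $69,618.3125
Drummond County: $69,618.3125 × 0.01118 = $778.33273375
Haverlea Township: $69,618.3125 × 0.00222 = $154.55265375
Kemper USD: $69,618.3125 × 0.02253 = $1,568.500580625
Total = $2,501.385968125

$2,501.39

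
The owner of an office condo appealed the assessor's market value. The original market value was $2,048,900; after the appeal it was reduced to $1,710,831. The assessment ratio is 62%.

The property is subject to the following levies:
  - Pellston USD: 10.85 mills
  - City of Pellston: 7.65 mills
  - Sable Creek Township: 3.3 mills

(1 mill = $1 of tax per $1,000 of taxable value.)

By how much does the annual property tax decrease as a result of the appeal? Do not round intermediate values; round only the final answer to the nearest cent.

$4,569.34

Old assessed value = $2,048,900 × 0.62 = $1,270,318
New assessed value = $1,710,831 × 0.62 = $1,060,715.22
Combined rate = 0.01085 + 0.00765 + 0.0033 = 0.0218
Old tax = $1,270,318 × 0.0218 = $27,692.9324
New tax = $1,060,715.22 × 0.0218 = $23,123.591796
Reduction = $27,692.9324 − $23,123.591796 = $4,569.340604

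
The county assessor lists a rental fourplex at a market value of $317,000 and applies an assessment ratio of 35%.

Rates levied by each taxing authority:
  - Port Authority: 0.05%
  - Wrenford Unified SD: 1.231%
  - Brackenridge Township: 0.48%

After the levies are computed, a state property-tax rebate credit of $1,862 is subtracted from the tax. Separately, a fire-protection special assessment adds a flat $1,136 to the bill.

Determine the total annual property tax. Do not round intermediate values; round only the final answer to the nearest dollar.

Assessed value = $317,000 × 0.35 = $110,950
Port Authority: $110,950 × 0.0005 = $55.475
Wrenford Unified SD: $110,950 × 0.01231 = $1,365.7945
Brackenridge Township: $110,950 × 0.0048 = $532.56
Levies subtotal = $1,953.8295
After credit = $1,953.8295 − $1,862 = $91.8295
Total = $91.8295 + $1,136 = $1,227.8295

$1,228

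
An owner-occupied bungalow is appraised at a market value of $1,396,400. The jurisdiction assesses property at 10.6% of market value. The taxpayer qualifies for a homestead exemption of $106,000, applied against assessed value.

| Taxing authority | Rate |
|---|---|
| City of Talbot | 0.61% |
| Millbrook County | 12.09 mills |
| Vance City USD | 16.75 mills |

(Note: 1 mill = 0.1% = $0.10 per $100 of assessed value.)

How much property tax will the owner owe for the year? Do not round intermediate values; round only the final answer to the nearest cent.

Assessed value = $1,396,400 × 0.106 = $148,018.4
Taxable value = $148,018.4 − $106,000 = $42,018.4
City of Talbot: $42,018.4 × 0.0061 = $256.31224
Millbrook County: $42,018.4 × 0.01209 = $508.002456
Vance City USD: $42,018.4 × 0.01675 = $703.8082
Total = $1,468.122896

$1,468.12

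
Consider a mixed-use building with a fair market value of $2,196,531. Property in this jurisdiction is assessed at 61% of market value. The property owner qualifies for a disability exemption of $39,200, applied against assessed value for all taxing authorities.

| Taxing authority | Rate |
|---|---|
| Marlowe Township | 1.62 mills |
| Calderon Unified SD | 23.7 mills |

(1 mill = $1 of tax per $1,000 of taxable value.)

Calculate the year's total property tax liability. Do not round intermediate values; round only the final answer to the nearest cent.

Assessed value = $2,196,531 × 0.61 = $1,339,883.91
Taxable value = $1,339,883.91 − $39,200 = $1,300,683.91
Marlowe Township: $1,300,683.91 × 0.00162 = $2,107.1079342
Calderon Unified SD: $1,300,683.91 × 0.0237 = $30,826.208667
Total = $2,107.1079342 + $30,826.208667 = $32,933.3166012

$32,933.32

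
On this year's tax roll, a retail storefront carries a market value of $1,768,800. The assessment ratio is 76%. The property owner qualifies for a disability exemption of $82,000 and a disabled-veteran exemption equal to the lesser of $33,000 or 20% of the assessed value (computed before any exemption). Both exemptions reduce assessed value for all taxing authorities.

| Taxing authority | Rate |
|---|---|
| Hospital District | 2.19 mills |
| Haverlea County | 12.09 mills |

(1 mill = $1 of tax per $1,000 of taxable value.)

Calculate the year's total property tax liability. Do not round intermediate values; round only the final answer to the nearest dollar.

$17,554

Assessed value = $1,768,800 × 0.76 = $1,344,288
Disabled-veteran exemption = min($33,000, 20% × $1,344,288) = min($33,000, $268,857.6) = $33,000 (dollar cap binds)
Taxable value = $1,344,288 − $82,000 − $33,000 = $1,229,288
Hospital District: $1,229,288 × 0.00219 = $2,692.14072
Haverlea County: $1,229,288 × 0.01209 = $14,862.09192
Total = $17,554.23264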